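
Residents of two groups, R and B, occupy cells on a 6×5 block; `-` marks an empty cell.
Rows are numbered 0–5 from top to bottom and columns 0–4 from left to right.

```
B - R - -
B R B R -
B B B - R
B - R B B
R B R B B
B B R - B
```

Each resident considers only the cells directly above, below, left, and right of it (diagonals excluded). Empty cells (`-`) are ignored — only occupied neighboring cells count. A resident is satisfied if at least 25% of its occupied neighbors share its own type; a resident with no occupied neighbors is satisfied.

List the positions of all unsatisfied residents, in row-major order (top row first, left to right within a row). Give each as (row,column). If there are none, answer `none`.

Row 0: (0,0)B 1/1 satisfied · (0,2)R 0/1 not
Row 1: (1,0)B 2/3 satisfied · (1,1)R 0/3 not · (1,2)B 1/4 satisfied · (1,3)R 0/1 not
Row 2: (2,0)B 3/3 satisfied · (2,1)B 2/3 satisfied · (2,2)B 2/3 satisfied · (2,4)R 0/1 not
Row 3: (3,0)B 1/2 satisfied · (3,2)R 1/3 satisfied · (3,3)B 2/3 satisfied · (3,4)B 2/3 satisfied
Row 4: (4,0)R 0/3 not · (4,1)B 1/3 satisfied · (4,2)R 2/4 satisfied · (4,3)B 2/3 satisfied · (4,4)B 3/3 satisfied
Row 5: (5,0)B 1/2 satisfied · (5,1)B 2/3 satisfied · (5,2)R 1/2 satisfied · (5,4)B 1/1 satisfied

(0,2), (1,1), (1,3), (2,4), (4,0)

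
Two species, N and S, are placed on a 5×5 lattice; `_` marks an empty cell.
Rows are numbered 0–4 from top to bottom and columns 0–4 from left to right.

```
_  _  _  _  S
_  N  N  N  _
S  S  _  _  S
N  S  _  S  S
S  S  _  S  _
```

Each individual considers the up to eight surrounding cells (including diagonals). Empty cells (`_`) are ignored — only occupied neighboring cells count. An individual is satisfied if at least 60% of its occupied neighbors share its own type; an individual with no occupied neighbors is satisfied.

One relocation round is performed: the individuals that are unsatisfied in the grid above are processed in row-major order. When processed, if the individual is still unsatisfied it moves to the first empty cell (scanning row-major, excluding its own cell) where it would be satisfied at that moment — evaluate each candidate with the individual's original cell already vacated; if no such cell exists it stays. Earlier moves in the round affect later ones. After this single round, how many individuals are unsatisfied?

Initially unsatisfied (in order): (0,4), (1,1), (1,3), (2,0), (2,1), (3,0).
  (0,4) → (1,0).
  (1,1) → (0,2).
  (1,3): now satisfied by earlier moves; stays.
  (2,0): now satisfied by earlier moves; stays.
  (2,1): now satisfied by earlier moves; stays.
  (3,0) → (0,1).
Resulting grid:
_ N N _ _
S _ N N _
S S _ _ S
_ S _ S S
S S _ S _
All satisfied now.

0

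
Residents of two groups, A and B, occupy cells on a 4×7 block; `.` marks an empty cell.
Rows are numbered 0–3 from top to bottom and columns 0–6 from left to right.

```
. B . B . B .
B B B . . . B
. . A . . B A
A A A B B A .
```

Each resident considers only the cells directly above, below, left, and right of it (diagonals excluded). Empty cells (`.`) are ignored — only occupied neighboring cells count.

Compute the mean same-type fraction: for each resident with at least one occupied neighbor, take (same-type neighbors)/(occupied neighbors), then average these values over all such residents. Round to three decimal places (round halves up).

0.548

Row 0: (0,1)B 1/1 · (0,3)B — no occupied neighbors · (0,5)B — no occupied neighbors
Row 1: (1,0)B 1/1 · (1,1)B 3/3 · (1,2)B 1/2 · (1,6)B 0/1
Row 2: (2,2)A 1/2 · (2,5)B 0/2 · (2,6)A 0/2
Row 3: (3,0)A 1/1 · (3,1)A 2/2 · (3,2)A 2/3 · (3,3)B 1/2 · (3,4)B 1/2 · (3,5)A 0/2
Sum over 14 residents: 1/1 + 1/1 + 3/3 + 1/2 + 0/1 + 1/2 + 0/2 + 0/2 + 1/1 + 2/2 + 2/3 + 1/2 + 1/2 + 0/2 = 23/3; mean = 23/3 ÷ 14 = 23/42 = 0.547619… → 0.548.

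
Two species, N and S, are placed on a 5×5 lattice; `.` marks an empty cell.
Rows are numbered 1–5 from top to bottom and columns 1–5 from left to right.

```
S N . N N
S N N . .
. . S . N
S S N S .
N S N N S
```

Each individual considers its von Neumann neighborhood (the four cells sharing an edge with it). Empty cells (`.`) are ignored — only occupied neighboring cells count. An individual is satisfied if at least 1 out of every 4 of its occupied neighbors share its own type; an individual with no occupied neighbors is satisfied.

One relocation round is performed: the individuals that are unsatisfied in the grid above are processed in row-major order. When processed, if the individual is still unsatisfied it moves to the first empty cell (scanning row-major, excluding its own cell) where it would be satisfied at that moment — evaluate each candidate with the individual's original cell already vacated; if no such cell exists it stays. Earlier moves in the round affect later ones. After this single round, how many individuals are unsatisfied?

0

Initially unsatisfied (in order): (3,3), (4,4), (5,1), (5,5).
  (3,3) → (3,1).
  (4,4) → (3,2).
  (5,1) → (1,3).
  (5,5) → (3,3).
Resulting grid:
S N N N N
S N N . .
S S S . N
S S N . .
. S N N .
All satisfied now.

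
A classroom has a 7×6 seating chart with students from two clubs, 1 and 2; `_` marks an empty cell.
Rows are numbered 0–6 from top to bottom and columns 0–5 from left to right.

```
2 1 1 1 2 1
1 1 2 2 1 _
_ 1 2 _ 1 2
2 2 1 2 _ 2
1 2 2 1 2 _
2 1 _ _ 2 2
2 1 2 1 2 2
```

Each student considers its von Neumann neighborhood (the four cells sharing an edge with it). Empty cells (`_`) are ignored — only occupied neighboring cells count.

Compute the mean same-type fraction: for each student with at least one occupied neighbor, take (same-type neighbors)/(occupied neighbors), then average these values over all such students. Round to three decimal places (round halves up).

0.407

(0,0)2 0/2
(0,1)1 2/3
(0,2)1 2/3
(0,3)1 1/3
(0,4)2 0/3
(0,5)1 0/1
(1,0)1 1/2
(1,1)1 3/4
(1,2)2 2/4
(1,3)2 1/3
(1,4)1 1/3
(2,1)1 1/3
(2,2)2 1/3
(2,4)1 1/2
(2,5)2 1/2
(3,0)2 1/2
(3,1)2 2/4
(3,2)1 0/4
(3,3)2 0/2
(3,5)2 1/1
(4,0)1 0/3
(4,1)2 2/4
(4,2)2 1/3
(4,3)1 0/3
(4,4)2 1/2
(5,0)2 1/3
(5,1)1 1/3
(5,4)2 3/3
(5,5)2 2/2
(6,0)2 1/2
(6,1)1 1/3
(6,2)2 0/2
(6,3)1 0/2
(6,4)2 2/3
(6,5)2 2/2
Sum over 35 students: 0/2 + 2/3 + 2/3 + 1/3 + 0/3 + 0/1 + 1/2 + 3/4 + 2/4 + 1/3 + 1/3 + 1/3 + 1/3 + 1/2 + 1/2 + 1/2 + 2/4 + 0/4 + 0/2 + 1/1 + 0/3 + 2/4 + 1/3 + 0/3 + 1/2 + 1/3 + 1/3 + 3/3 + 2/2 + 1/2 + 1/3 + 0/2 + 0/2 + 2/3 + 2/2 = 57/4; mean = 57/4 ÷ 35 = 57/140 = 0.407142… → 0.407.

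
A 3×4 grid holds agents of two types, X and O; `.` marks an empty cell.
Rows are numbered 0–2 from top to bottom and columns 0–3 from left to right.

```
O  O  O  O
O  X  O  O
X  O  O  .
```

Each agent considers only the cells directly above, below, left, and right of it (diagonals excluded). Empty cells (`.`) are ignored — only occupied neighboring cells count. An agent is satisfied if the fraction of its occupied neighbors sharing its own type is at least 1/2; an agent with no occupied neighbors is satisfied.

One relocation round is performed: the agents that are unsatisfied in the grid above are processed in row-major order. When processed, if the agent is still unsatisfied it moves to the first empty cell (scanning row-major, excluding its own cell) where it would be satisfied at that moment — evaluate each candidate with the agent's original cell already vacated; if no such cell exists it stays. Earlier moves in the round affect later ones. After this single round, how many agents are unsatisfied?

0

Initially unsatisfied (in order): (1,0), (1,1), (2,0), (2,1).
  (1,0) → (2,3).
  (1,1) → (1,0).
  (2,0): now satisfied by earlier moves; stays.
  (2,1): now satisfied by earlier moves; stays.
Resulting grid:
O O O O
X . O O
X O O O
All satisfied now.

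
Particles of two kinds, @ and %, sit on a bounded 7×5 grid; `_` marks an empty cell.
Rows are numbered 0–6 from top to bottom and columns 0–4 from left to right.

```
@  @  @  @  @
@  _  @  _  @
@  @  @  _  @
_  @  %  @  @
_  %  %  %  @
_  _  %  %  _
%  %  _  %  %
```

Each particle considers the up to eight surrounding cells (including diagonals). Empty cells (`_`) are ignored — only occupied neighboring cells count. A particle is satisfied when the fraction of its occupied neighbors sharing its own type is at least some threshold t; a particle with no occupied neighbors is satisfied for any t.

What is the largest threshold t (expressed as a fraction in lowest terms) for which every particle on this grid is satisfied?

Row 0: (0,0)@ 2/2 · (0,1)@ 4/4 · (0,2)@ 3/3 · (0,3)@ 4/4 · (0,4)@ 2/2
Row 1: (1,0)@ 4/4 · (1,2)@ 5/5 · (1,4)@ 3/3
Row 2: (2,0)@ 3/3 · (2,1)@ 5/6 · (2,2)@ 4/5 · (2,4)@ 3/3
Row 3: (3,1)@ 3/6 · (3,2)% 3/7 · (3,3)@ 4/7 · (3,4)@ 3/4
Row 4: (4,1)% 3/4 · (4,2)% 5/7 · (4,3)% 4/7 · (4,4)@ 2/4
Row 5: (5,2)% 6/6 · (5,3)% 5/6
Row 6: (6,0)% 1/1 · (6,1)% 2/2 · (6,3)% 3/3 · (6,4)% 2/2
The smallest same-type fraction is 3/7 at (3,2), which reduces to 3/7. Any threshold above that leaves this particle unsatisfied.

3/7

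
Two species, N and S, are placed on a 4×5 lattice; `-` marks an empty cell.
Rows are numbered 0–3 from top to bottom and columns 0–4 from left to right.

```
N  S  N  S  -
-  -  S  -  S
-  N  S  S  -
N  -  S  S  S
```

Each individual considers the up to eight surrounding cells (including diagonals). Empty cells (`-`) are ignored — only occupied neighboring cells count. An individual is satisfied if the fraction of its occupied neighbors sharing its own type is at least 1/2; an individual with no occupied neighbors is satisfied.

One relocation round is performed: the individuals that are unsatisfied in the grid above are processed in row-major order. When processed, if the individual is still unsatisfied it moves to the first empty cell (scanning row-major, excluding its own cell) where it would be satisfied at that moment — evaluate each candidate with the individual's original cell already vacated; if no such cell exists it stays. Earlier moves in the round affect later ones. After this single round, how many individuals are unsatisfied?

0

Initially unsatisfied (in order): (0,0), (0,1), (0,2), (2,1).
  (0,0) → (1,0).
  (0,1) → (0,4).
  (0,2) → (0,0).
  (2,1) → (0,1).
Resulting grid:
N N - S S
N - S - S
- - S S -
N - S S S
All satisfied now.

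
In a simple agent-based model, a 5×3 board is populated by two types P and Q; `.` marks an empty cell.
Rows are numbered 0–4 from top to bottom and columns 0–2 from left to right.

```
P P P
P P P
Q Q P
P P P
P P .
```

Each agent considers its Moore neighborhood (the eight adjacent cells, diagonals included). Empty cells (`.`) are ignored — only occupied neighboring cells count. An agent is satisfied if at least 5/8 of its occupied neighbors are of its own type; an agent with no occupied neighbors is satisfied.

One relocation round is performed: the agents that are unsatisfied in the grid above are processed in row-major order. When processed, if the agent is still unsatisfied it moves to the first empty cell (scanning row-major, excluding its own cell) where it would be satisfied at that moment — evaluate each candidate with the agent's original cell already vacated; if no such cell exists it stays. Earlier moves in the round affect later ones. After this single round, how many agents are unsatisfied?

3

Initially unsatisfied (in order): (1,0), (2,0), (2,1), (3,0).
  (1,0) → (4,2).
  (2,0): no empty cell satisfies it; stays.
  (2,1): no empty cell satisfies it; stays.
  (3,0): no empty cell satisfies it; stays.
Resulting grid:
P P P
. P P
Q Q P
P P P
P P P
Unsatisfied now: (2,0), (2,1), (3,0).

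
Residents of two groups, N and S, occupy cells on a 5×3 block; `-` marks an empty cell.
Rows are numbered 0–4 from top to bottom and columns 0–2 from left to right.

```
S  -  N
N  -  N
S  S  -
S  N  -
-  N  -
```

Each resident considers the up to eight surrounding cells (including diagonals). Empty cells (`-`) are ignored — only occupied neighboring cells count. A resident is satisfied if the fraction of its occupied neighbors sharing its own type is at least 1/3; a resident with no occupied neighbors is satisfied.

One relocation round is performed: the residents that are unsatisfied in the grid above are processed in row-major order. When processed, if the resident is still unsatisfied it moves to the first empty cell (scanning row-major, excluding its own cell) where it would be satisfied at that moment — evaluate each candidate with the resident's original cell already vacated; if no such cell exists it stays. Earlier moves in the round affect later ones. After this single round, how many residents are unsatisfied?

1

Initially unsatisfied (in order): (0,0), (1,0), (3,1).
  (0,0) → (1,1).
  (1,0) → (0,1).
  (3,1) → (0,0).
Resulting grid:
N N N
- S N
S S -
S - -
- N -
Unsatisfied now: (4,1).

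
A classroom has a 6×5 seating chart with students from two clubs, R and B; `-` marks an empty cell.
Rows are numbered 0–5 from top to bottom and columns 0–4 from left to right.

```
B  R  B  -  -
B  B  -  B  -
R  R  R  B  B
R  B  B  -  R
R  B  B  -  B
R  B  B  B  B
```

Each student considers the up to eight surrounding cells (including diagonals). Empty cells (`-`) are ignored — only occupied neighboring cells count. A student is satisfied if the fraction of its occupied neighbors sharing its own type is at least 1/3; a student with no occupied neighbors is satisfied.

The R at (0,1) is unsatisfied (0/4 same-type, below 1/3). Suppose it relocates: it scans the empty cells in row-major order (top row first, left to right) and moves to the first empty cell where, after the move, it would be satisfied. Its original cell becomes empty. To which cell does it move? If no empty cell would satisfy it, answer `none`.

(1,2)

Vacating (0,1). Empty cells in order:
  (0,3): 0/2 same-type → still unsatisfied.
  (0,4): 0/1 same-type → still unsatisfied.
  (1,2): 2/6 same-type → satisfied — stop here.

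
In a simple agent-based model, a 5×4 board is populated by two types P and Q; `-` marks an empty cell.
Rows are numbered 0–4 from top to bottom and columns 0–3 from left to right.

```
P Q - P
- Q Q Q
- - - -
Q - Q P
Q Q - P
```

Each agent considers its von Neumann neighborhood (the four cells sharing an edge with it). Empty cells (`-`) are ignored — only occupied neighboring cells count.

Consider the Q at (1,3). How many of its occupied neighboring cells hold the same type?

1

Occupied neighbors of (1,3): (0,3)=P, (1,2)=Q.
Same type (Q): 1 of 2.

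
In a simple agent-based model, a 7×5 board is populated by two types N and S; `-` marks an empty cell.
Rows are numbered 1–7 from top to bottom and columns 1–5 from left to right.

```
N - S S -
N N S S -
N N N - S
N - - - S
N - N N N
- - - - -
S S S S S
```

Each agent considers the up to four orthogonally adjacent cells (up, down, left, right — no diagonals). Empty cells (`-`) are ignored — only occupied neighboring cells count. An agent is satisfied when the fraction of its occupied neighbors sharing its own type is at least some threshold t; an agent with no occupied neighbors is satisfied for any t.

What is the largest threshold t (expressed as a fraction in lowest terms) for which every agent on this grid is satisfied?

(1,1)N 1/1
(1,3)S 2/2
(1,4)S 2/2
(2,1)N 3/3
(2,2)N 2/3
(2,3)S 2/4
(2,4)S 2/2
(3,1)N 3/3
(3,2)N 3/3
(3,3)N 1/2
(3,5)S 1/1
(4,1)N 2/2
(4,5)S 1/2
(5,1)N 1/1
(5,3)N 1/1
(5,4)N 2/2
(5,5)N 1/2
(7,1)S 1/1
(7,2)S 2/2
(7,3)S 2/2
(7,4)S 2/2
(7,5)S 1/1
The smallest same-type fraction is 2/4 at (2,3), which reduces to 1/2. Any threshold above that leaves this agent unsatisfied.

1/2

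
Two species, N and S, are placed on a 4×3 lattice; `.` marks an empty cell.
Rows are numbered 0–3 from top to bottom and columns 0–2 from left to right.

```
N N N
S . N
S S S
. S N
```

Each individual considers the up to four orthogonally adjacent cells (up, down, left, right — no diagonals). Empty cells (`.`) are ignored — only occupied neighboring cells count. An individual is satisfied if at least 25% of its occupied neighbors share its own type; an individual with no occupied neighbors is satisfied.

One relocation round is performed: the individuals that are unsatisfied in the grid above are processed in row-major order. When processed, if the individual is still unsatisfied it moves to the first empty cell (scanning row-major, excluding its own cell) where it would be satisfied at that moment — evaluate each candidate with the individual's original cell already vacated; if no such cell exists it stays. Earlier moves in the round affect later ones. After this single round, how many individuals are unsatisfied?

0

Initially unsatisfied (in order): (3,2).
  (3,2) → (1,1).
Resulting grid:
N N N
S N N
S S S
. S .
All satisfied now.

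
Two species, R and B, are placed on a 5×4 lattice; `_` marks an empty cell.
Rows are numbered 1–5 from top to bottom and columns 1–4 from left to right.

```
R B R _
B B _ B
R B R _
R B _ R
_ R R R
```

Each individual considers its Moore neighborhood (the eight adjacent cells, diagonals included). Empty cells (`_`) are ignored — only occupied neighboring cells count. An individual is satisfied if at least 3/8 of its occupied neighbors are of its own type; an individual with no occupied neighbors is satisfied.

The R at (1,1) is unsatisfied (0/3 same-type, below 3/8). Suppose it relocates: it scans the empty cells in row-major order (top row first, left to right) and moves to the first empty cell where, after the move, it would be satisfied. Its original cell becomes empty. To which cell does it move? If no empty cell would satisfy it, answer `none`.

(1,4)

Vacating (1,1). Empty cells in order:
  (1,4): 1/2 same-type → satisfied — stop here.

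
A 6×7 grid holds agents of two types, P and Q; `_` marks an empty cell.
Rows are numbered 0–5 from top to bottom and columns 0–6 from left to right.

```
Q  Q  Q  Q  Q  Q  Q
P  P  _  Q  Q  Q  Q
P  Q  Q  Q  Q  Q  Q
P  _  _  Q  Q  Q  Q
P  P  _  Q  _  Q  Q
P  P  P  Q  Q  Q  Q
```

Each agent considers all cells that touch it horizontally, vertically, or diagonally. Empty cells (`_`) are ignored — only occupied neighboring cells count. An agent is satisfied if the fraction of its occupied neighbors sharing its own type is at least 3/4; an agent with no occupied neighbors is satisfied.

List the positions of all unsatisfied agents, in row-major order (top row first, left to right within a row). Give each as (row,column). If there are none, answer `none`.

(0,0), (0,1), (1,0), (1,1), (2,1), (5,2), (5,3)

Row 0: (0,0)Q 1/3 ✗ · (0,1)Q 2/4 ✗ · (0,2)Q 3/4 ✓ · (0,3)Q 4/4 ✓ · (0,4)Q 5/5 ✓ · (0,5)Q 5/5 ✓ · (0,6)Q 3/3 ✓
Row 1: (1,0)P 2/5 ✗ · (1,1)P 2/7 ✗ · (1,3)Q 7/7 ✓ · (1,4)Q 8/8 ✓ · (1,5)Q 8/8 ✓ · (1,6)Q 5/5 ✓
Row 2: (2,0)P 3/4 ✓ · (2,1)Q 1/5 ✗ · (2,2)Q 4/5 ✓ · (2,3)Q 6/6 ✓ · (2,4)Q 8/8 ✓ · (2,5)Q 8/8 ✓ · (2,6)Q 5/5 ✓
Row 3: (3,0)P 3/4 ✓ · (3,3)Q 5/5 ✓ · (3,4)Q 7/7 ✓ · (3,5)Q 7/7 ✓ · (3,6)Q 5/5 ✓
Row 4: (4,0)P 4/4 ✓ · (4,1)P 5/5 ✓ · (4,3)Q 4/5 ✓ · (4,5)Q 7/7 ✓ · (4,6)Q 5/5 ✓
Row 5: (5,0)P 3/3 ✓ · (5,1)P 4/4 ✓ · (5,2)P 2/4 ✗ · (5,3)Q 2/3 ✗ · (5,4)Q 4/4 ✓ · (5,5)Q 4/4 ✓ · (5,6)Q 3/3 ✓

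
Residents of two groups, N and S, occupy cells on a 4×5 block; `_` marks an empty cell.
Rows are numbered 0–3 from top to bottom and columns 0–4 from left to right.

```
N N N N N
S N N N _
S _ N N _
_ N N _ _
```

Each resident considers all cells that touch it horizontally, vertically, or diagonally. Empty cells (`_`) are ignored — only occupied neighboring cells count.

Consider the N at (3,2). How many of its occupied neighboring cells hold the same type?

Occupied neighbors of (3,2): (2,2)=N, (2,3)=N, (3,1)=N.
Same type (N): 3 of 3.

3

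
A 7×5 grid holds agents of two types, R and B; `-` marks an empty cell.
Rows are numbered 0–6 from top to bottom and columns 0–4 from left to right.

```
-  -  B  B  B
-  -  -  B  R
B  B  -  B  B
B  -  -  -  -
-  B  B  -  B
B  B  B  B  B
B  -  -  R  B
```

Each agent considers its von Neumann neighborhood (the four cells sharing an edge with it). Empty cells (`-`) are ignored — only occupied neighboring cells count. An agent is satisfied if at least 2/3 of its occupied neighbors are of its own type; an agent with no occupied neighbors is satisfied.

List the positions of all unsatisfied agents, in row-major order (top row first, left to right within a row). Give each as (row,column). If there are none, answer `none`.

Row 0: (0,2)B 1/1 satisfied · (0,3)B 3/3 satisfied · (0,4)B 1/2 not
Row 1: (1,3)B 2/3 satisfied · (1,4)R 0/3 not
Row 2: (2,0)B 2/2 satisfied · (2,1)B 1/1 satisfied · (2,3)B 2/2 satisfied · (2,4)B 1/2 not
Row 3: (3,0)B 1/1 satisfied
Row 4: (4,1)B 2/2 satisfied · (4,2)B 2/2 satisfied · (4,4)B 1/1 satisfied
Row 5: (5,0)B 2/2 satisfied · (5,1)B 3/3 satisfied · (5,2)B 3/3 satisfied · (5,3)B 2/3 satisfied · (5,4)B 3/3 satisfied
Row 6: (6,0)B 1/1 satisfied · (6,3)R 0/2 not · (6,4)B 1/2 not

(0,4), (1,4), (2,4), (6,3), (6,4)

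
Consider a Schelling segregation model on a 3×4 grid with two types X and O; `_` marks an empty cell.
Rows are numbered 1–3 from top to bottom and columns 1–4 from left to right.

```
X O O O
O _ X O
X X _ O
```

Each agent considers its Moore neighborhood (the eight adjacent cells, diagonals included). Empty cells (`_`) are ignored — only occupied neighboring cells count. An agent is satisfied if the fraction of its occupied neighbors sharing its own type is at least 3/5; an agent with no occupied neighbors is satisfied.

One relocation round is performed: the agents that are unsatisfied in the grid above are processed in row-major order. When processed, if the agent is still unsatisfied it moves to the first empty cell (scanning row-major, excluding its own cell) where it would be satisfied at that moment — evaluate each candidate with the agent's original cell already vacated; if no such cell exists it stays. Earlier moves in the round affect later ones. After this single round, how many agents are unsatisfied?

Initially unsatisfied (in order): (1,1), (1,2), (2,1), (2,3), (3,1), (3,4).
  (1,1): no empty cell satisfies it; stays.
  (1,2): no empty cell satisfies it; stays.
  (2,1): no empty cell satisfies it; stays.
  (2,3): no empty cell satisfies it; stays.
  (3,1): no empty cell satisfies it; stays.
  (3,4): no empty cell satisfies it; stays.
Resulting grid:
X O O O
O _ X O
X X _ O
Unsatisfied now: (1,1), (1,2), (2,1), (2,3), (3,1), (3,4).

6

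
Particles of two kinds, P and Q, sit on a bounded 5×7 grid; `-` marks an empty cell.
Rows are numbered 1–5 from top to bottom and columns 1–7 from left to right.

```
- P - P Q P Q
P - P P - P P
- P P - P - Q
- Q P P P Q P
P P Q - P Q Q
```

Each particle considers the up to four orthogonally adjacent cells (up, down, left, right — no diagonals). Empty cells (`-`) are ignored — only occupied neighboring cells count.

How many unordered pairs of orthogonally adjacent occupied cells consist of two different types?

Scan each occupied cell's neighbors to the right and below so each pair is counted once.
Row 1: P(1,4)–Q(1,5)≠ P(1,4)–P(2,4)= Q(1,5)–P(1,6)≠ P(1,6)–Q(1,7)≠ P(1,6)–P(2,6)= Q(1,7)–P(2,7)≠  → 4/6 unlike.
Row 2: P(2,3)–P(2,4)= P(2,3)–P(3,3)= P(2,6)–P(2,7)= P(2,7)–Q(3,7)≠  → 1/4 unlike.
Row 3: P(3,2)–P(3,3)= P(3,2)–Q(4,2)≠ P(3,3)–P(4,3)= P(3,5)–P(4,5)= Q(3,7)–P(4,7)≠  → 2/5 unlike.
Row 4: Q(4,2)–P(4,3)≠ Q(4,2)–P(5,2)≠ P(4,3)–P(4,4)= P(4,3)–Q(5,3)≠ P(4,4)–P(4,5)= P(4,5)–Q(4,6)≠ P(4,5)–P(5,5)= Q(4,6)–P(4,7)≠ Q(4,6)–Q(5,6)= P(4,7)–Q(5,7)≠  → 6/10 unlike.
Row 5: P(5,1)–P(5,2)= P(5,2)–Q(5,3)≠ P(5,5)–Q(5,6)≠ Q(5,6)–Q(5,7)=  → 2/4 unlike.
Total adjacent occupied pairs: 29; unlike-type pairs: 15.

15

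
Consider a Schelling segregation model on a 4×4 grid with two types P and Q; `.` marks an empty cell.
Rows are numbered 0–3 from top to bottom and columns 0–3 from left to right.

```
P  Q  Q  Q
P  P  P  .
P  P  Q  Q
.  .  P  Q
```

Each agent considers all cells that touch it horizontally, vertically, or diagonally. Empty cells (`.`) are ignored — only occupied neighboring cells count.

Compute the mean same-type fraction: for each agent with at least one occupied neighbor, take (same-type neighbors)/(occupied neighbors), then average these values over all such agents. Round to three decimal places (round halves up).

0.551

Row 0: (0,0)P 2/3 · (0,1)Q 1/5 · (0,2)Q 2/4 · (0,3)Q 1/2
Row 1: (1,0)P 4/5 · (1,1)P 5/8 · (1,2)P 2/7
Row 2: (2,0)P 3/3 · (2,1)P 5/6 · (2,2)Q 2/6 · (2,3)Q 2/4
Row 3: (3,2)P 1/4 · (3,3)Q 2/3
Sum over 13 agents: 2/3 + 1/5 + 2/4 + 1/2 + 4/5 + 5/8 + 2/7 + 3/3 + 5/6 + 2/6 + 2/4 + 1/4 + 2/3 = 401/56; mean = 401/56 ÷ 13 = 401/728 = 0.550824… → 0.551.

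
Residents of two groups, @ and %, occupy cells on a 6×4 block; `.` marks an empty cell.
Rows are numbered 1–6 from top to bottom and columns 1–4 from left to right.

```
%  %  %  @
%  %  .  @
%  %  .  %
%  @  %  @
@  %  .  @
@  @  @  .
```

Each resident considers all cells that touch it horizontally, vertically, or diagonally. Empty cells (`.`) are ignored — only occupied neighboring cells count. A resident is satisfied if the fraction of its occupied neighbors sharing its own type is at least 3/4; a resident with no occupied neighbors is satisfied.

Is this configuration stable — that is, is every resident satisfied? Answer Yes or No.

(1,1)% 3/3 satisfied
(1,2)% 4/4 satisfied
(1,3)% 2/4 not
(1,4)@ 1/2 not
(2,1)% 5/5 satisfied
(2,2)% 6/6 satisfied
(2,4)@ 1/3 not
(3,1)% 4/5 satisfied
(3,2)% 5/6 satisfied
(3,4)% 1/3 not
(4,1)% 3/5 not
(4,2)@ 1/6 not
(4,3)% 3/6 not
(4,4)@ 1/3 not
(5,1)@ 3/5 not
(5,2)% 2/7 not
(5,4)@ 2/3 not
(6,1)@ 2/3 not
(6,2)@ 3/4 satisfied
(6,3)@ 2/3 not
For instance (1,3) has only 2/4 same-type neighbors, below 3/4.

No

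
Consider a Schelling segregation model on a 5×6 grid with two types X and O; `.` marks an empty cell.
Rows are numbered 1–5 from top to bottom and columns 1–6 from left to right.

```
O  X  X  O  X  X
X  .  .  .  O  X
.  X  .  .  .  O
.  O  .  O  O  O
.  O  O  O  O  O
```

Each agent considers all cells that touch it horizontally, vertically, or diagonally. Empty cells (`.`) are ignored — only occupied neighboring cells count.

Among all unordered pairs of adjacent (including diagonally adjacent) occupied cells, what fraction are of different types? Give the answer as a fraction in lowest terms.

Scan each occupied cell's neighbors to the right and below (and the two forward diagonals) so each pair is counted once.
From row 1: 6 unlike of 12 pairs (running 6/12).
From row 2: 2 unlike of 4 pairs (running 8/16).
From row 3: 1 unlike of 3 pairs (running 9/19).
From row 4: 0 unlike of 12 pairs (running 9/31).
From row 5: 0 unlike of 4 pairs (running 9/35).
Total adjacent occupied pairs: 35; unlike-type pairs: 9.
9/35 is already in lowest terms.

9/35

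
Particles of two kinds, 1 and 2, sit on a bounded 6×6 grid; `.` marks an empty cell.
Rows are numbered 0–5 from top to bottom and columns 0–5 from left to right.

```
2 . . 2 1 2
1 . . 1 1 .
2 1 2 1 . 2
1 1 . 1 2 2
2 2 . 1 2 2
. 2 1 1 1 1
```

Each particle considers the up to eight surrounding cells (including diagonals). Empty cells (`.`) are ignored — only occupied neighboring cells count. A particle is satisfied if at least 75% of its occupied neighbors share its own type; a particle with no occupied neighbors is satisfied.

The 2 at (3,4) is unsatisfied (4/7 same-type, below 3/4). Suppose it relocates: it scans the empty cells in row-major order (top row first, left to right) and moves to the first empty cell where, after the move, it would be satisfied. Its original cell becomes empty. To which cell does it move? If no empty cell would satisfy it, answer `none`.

Vacating (3,4). Empty cells in order:
  (0,1): 1/2 same-type → still unsatisfied.
  (0,2): 1/2 same-type → still unsatisfied.
  (1,1): 3/5 same-type → still unsatisfied.
  (1,2): 2/5 same-type → still unsatisfied.
  (1,5): 2/4 same-type → still unsatisfied.
  (2,4): 2/6 same-type → still unsatisfied.
  (3,2): 2/7 same-type → still unsatisfied.
  (4,2): 2/7 same-type → still unsatisfied.
  (5,0): 3/3 same-type → satisfied — stop here.

(5,0)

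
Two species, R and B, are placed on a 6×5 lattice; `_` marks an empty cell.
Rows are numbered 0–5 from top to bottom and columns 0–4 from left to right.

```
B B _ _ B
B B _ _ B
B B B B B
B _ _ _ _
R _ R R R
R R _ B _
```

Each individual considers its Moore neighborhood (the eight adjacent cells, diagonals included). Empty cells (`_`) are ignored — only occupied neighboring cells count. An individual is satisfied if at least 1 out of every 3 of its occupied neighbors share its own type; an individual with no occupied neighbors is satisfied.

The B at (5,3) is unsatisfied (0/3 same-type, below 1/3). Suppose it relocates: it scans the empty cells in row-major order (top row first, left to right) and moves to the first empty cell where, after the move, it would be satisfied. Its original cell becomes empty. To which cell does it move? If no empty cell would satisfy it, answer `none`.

(0,2)

Vacating (5,3). Empty cells in order:
  (0,2): 2/2 same-type → satisfied — stop here.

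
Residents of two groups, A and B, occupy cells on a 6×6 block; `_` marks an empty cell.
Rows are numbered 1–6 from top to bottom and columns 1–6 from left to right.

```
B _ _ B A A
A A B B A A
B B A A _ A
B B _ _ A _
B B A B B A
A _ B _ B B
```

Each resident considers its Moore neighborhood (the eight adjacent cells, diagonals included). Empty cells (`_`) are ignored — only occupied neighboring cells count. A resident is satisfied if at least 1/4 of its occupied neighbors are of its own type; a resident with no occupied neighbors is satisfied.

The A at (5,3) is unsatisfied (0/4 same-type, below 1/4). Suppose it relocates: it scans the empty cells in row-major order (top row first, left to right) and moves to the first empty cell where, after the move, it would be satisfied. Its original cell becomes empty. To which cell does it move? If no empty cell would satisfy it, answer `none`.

(1,2)

Vacating (5,3). Empty cells in order:
  (1,2): 2/4 same-type → satisfied — stop here.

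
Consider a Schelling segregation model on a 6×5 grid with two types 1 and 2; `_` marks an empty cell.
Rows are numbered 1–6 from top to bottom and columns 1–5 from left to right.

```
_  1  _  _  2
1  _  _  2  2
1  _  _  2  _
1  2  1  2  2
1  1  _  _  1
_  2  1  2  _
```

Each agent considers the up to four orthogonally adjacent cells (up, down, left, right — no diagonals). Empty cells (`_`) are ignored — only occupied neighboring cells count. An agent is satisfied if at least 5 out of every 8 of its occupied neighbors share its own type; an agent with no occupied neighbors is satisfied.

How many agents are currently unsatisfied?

8

(1,2)1 0/0 ok
(1,5)2 1/1 ok
(2,1)1 1/1 ok
(2,4)2 2/2 ok
(2,5)2 2/2 ok
(3,1)1 2/2 ok
(3,4)2 2/2 ok
(4,1)1 2/3 ok
(4,2)2 0/3 unhappy
(4,3)1 0/2 unhappy
(4,4)2 2/3 ok
(4,5)2 1/2 unhappy
(5,1)1 2/2 ok
(5,2)1 1/3 unhappy
(5,5)1 0/1 unhappy
(6,2)2 0/2 unhappy
(6,3)1 0/2 unhappy
(6,4)2 0/1 unhappy
Unsatisfied: (4,2), (4,3), (4,5), (5,2), (5,5), (6,2), (6,3), (6,4) — 8 in total.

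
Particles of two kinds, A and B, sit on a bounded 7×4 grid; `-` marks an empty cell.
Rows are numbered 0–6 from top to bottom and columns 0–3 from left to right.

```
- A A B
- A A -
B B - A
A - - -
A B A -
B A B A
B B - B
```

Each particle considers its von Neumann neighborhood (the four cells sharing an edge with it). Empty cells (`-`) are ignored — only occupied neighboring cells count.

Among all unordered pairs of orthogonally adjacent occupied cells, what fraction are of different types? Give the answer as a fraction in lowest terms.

13/21

Scan each occupied cell's neighbors to the right and below so each pair is counted once.
From row 0: 1 unlike of 4 pairs (running 1/4).
From row 1: 1 unlike of 2 pairs (running 2/6).
From row 2: 1 unlike of 2 pairs (running 3/8).
From row 3: 0 unlike of 1 pairs (running 3/9).
From row 4: 5 unlike of 5 pairs (running 8/14).
From row 5: 5 unlike of 6 pairs (running 13/20).
From row 6: 0 unlike of 1 pairs (running 13/21).
Total adjacent occupied pairs: 21; unlike-type pairs: 13.
13/21 is already in lowest terms.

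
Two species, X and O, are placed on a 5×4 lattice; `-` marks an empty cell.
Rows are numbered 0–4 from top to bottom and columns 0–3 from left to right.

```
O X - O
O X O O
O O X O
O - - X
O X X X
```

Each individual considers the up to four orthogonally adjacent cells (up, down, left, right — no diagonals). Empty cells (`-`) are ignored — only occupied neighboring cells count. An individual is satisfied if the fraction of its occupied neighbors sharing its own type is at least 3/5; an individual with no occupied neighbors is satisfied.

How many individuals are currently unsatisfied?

(0,0)O 1/2 ✗
(0,1)X 1/2 ✗
(0,3)O 1/1 ✓
(1,0)O 2/3 ✓
(1,1)X 1/4 ✗
(1,2)O 1/3 ✗
(1,3)O 3/3 ✓
(2,0)O 3/3 ✓
(2,1)O 1/3 ✗
(2,2)X 0/3 ✗
(2,3)O 1/3 ✗
(3,0)O 2/2 ✓
(3,3)X 1/2 ✗
(4,0)O 1/2 ✗
(4,1)X 1/2 ✗
(4,2)X 2/2 ✓
(4,3)X 2/2 ✓
Unsatisfied: (0,0), (0,1), (1,1), (1,2), (2,1), (2,2), (2,3), (3,3), (4,0), (4,1) — 10 in total.

10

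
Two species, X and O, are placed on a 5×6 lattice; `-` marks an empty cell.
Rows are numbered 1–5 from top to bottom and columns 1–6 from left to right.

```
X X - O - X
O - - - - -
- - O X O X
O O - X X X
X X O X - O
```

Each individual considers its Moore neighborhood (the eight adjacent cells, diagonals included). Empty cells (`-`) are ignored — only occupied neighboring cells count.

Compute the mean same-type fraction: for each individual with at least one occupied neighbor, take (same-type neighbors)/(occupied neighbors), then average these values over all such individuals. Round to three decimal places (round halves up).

0.391

(1,1)X 1/2
(1,2)X 1/2
(1,4)O — no occupied neighbors
(1,6)X — no occupied neighbors
(2,1)O 0/2
(3,3)O 1/3
(3,4)X 2/4
(3,5)O 0/5
(3,6)X 2/3
(4,1)O 1/3
(4,2)O 3/5
(4,4)X 3/6
(4,5)X 5/7
(4,6)X 2/4
(5,1)X 1/3
(5,2)X 1/4
(5,3)O 1/4
(5,4)X 2/3
(5,6)O 0/2
Sum over 17 individuals: 1/2 + 1/2 + 0/2 + 1/3 + 2/4 + 0/5 + 2/3 + 1/3 + 3/5 + 3/6 + 5/7 + 2/4 + 1/3 + 1/4 + 1/4 + 2/3 + 0/2 = 698/105; mean = 698/105 ÷ 17 = 698/1785 = 0.391036… → 0.391.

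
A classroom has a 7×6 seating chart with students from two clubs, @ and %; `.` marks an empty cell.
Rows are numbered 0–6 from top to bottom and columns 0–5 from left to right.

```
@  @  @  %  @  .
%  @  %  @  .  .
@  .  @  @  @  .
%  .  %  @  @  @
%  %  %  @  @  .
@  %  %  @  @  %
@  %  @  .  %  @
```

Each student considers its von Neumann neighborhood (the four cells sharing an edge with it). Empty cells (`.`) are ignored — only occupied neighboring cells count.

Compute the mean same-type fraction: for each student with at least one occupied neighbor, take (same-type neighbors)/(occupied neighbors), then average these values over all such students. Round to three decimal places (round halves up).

0.475

(0,0)@ 1/2
(0,1)@ 3/3
(0,2)@ 1/3
(0,3)% 0/3
(0,4)@ 0/1
(1,0)% 0/3
(1,1)@ 1/3
(1,2)% 0/4
(1,3)@ 1/3
(2,0)@ 0/2
(2,2)@ 1/3
(2,3)@ 4/4
(2,4)@ 2/2
(3,0)% 1/2
(3,2)% 1/3
(3,3)@ 3/4
(3,4)@ 4/4
(3,5)@ 1/1
(4,0)% 2/3
(4,1)% 3/3
(4,2)% 3/4
(4,3)@ 3/4
(4,4)@ 3/3
(5,0)@ 1/3
(5,1)% 3/4
(5,2)% 2/4
(5,3)@ 2/3
(5,4)@ 2/4
(5,5)% 0/2
(6,0)@ 1/2
(6,1)% 1/3
(6,2)@ 0/2
(6,4)% 0/2
(6,5)@ 0/2
Sum over 34 students: 1/2 + 3/3 + 1/3 + 0/3 + 0/1 + 0/3 + 1/3 + 0/4 + 1/3 + 0/2 + 1/3 + 4/4 + 2/2 + 1/2 + 1/3 + 3/4 + 4/4 + 1/1 + 2/3 + 3/3 + 3/4 + 3/4 + 3/3 + 1/3 + 3/4 + 2/4 + 2/3 + 2/4 + 0/2 + 1/2 + 1/3 + 0/2 + 0/2 + 0/2 = 97/6; mean = 97/6 ÷ 34 = 97/204 = 0.475490… → 0.475.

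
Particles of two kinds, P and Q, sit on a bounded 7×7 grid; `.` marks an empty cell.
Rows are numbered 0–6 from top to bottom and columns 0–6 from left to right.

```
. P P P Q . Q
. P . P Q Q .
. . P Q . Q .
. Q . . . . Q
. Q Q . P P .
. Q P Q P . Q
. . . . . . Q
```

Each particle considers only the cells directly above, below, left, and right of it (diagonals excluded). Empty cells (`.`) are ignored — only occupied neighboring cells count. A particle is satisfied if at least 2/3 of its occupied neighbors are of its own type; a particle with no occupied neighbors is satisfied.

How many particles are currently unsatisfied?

9

Row 0: (0,1)P 2/2 ✓ · (0,2)P 2/2 ✓ · (0,3)P 2/3 ✓ · (0,4)Q 1/2 ✗ · (0,6)Q 0/0 ✓
Row 1: (1,1)P 1/1 ✓ · (1,3)P 1/3 ✗ · (1,4)Q 2/3 ✓ · (1,5)Q 2/2 ✓
Row 2: (2,2)P 0/1 ✗ · (2,3)Q 0/2 ✗ · (2,5)Q 1/1 ✓
Row 3: (3,1)Q 1/1 ✓ · (3,6)Q 0/0 ✓
Row 4: (4,1)Q 3/3 ✓ · (4,2)Q 1/2 ✗ · (4,4)P 2/2 ✓ · (4,5)P 1/1 ✓
Row 5: (5,1)Q 1/2 ✗ · (5,2)P 0/3 ✗ · (5,3)Q 0/2 ✗ · (5,4)P 1/2 ✗ · (5,6)Q 1/1 ✓
Row 6: (6,6)Q 1/1 ✓
Unsatisfied: (0,4), (1,3), (2,2), (2,3), (4,2), (5,1), (5,2), (5,3), (5,4) — 9 in total.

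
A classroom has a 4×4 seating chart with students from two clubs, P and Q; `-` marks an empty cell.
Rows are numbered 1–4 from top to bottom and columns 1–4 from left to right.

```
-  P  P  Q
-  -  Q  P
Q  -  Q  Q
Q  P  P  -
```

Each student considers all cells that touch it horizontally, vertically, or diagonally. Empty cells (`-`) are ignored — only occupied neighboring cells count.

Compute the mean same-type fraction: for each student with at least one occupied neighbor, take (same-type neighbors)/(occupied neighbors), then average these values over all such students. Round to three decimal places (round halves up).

0.411

(1,2)P 1/2
(1,3)P 2/4
(1,4)Q 1/3
(2,3)Q 3/6
(2,4)P 1/5
(3,1)Q 1/2
(3,3)Q 2/5
(3,4)Q 2/4
(4,1)Q 1/2
(4,2)P 1/4
(4,3)P 1/3
Sum over 11 students: 1/2 + 2/4 + 1/3 + 3/6 + 1/5 + 1/2 + 2/5 + 2/4 + 1/2 + 1/4 + 1/3 = 271/60; mean = 271/60 ÷ 11 = 271/660 = 0.410606… → 0.411.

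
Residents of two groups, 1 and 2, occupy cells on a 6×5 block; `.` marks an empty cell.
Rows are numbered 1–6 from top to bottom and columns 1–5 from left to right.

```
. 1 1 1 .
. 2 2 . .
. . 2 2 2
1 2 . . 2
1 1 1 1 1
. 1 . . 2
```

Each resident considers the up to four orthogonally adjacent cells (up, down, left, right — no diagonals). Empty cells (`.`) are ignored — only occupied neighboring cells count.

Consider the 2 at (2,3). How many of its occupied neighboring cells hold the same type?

Occupied neighbors of (2,3): (1,3)=1, (3,3)=2, (2,2)=2.
Same type (2): 2 of 3.

2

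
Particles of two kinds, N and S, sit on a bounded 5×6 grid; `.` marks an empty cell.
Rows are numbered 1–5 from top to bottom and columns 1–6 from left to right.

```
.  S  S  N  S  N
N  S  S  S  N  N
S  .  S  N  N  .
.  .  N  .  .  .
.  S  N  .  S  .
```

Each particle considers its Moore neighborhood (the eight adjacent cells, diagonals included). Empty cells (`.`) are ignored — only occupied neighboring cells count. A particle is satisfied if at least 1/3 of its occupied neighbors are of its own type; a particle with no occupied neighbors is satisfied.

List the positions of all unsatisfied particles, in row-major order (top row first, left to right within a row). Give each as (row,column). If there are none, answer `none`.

Row 1: (1,2)S 3/4 ok · (1,3)S 4/5 ok · (1,4)N 1/5 unhappy · (1,5)S 1/5 unhappy · (1,6)N 2/3 ok
Row 2: (2,1)N 0/3 unhappy · (2,2)S 5/6 ok · (2,3)S 5/7 ok · (2,4)S 4/8 ok · (2,5)N 5/7 ok · (2,6)N 3/4 ok
Row 3: (3,1)S 1/2 ok · (3,3)S 3/5 ok · (3,4)N 3/6 ok · (3,5)N 3/4 ok
Row 4: (4,3)N 2/4 ok
Row 5: (5,2)S 0/2 unhappy · (5,3)N 1/2 ok · (5,5)S 0/0 ok

(1,4), (1,5), (2,1), (5,2)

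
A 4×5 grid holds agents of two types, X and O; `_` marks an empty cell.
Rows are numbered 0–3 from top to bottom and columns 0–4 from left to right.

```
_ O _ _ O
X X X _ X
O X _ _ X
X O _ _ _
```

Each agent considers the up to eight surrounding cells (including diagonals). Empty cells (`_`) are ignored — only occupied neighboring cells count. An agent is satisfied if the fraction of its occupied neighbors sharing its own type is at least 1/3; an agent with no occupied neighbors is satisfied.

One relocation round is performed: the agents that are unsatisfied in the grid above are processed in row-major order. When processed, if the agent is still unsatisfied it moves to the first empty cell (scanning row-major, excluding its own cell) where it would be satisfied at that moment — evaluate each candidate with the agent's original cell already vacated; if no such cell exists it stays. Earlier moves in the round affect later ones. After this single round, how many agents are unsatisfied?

Initially unsatisfied (in order): (0,1), (0,4), (2,0).
  (0,1) → (0,3).
  (0,4): now satisfied by earlier moves; stays.
  (2,0) → (0,2).
Resulting grid:
_ _ O O O
X X X _ X
_ X _ _ X
X O _ _ _
Unsatisfied now: (3,1).

1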